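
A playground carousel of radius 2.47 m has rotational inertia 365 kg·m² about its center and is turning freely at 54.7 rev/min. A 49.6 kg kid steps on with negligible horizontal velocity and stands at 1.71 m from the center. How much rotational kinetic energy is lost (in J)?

No external torque acts about the center; L_before = L_after.
Added inertia Σmr² = (49.6)(1.71)² = 145.0 kg·m²; I_f = 365.0 + 145.0 = 510.0 kg·m².
ω_f = I_p ω_i / I_f = (365.0)(54.7) / 510.0 = 39.15 rpm.
KE_i = ½(365.0)(5.728 rad/s)² = 5988 J; KE_f = ½(510.0)(4.099)² = 4285 J.

energy lost ≈ 1700 J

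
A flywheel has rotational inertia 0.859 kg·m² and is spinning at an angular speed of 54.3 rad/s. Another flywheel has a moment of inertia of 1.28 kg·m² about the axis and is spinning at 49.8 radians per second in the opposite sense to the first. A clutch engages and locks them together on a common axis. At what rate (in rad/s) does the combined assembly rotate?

No external torque acts about the common axis, so total angular momentum is conserved.
Taking A's sense as positive: L = (0.8590)(54.3) − (1.280)(49.8) = -17.10 kg·m²·rad/s.
Combined I = 0.8590 + 1.280 = 2.139 kg·m².
ω_f = L / I = -17.10 / 2.139 = -7.995 rad/s.

|ω_f| ≈ 7.99 rad/s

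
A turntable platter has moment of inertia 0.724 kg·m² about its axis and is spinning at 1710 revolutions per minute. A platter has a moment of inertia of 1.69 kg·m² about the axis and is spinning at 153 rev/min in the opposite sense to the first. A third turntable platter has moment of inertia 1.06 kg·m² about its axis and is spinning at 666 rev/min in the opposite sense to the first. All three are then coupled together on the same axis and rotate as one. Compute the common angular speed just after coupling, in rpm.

The coupling torques are internal; angular momentum about the shared axis is conserved.
Taking A's sense as positive: L = (0.7240)(1710) − (1.690)(153) − (1.060)(666) = 273.5 kg·m²·rpm.
Combined I = 0.7240 + 1.690 + 1.060 = 3.474 kg·m².
ω_f = L / I = 273.5 / 3.474 = 78.73 rpm.

|ω_f| ≈ 78.7 rpm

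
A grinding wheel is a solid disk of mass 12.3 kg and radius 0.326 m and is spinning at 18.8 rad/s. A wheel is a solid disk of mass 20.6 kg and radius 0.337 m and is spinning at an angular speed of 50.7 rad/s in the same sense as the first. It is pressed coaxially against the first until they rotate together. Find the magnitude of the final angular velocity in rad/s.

|ω_f| ≈ 39.3 rad/s

The coupling torques are internal; angular momentum about the shared axis is conserved.
Moments of inertia: I_A = ½(12.3)(0.326)² = 0.6536 kg·m²; I_B = ½(20.6)(0.337)² = 1.170 kg·m².
Taking A's sense as positive: L = (0.6536)(18.8) + (1.170)(50.7) = 71.59 kg·m²·rad/s.
Combined I = 0.6536 + 1.170 = 1.823 kg·m².
ω_f = L / I = 71.59 / 1.823 = 39.27 rad/s.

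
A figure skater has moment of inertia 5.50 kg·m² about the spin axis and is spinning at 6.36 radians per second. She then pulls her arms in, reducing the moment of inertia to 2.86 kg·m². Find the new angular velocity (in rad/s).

ω₂ ≈ 12.2 rad/s

Angular momentum about the spin axis is conserved since the torque about it is zero.
ω₂ = I₁ω₁ / I₂ = (5.500)(6.36 rad/s) / (2.860) = 12.23 rad/s.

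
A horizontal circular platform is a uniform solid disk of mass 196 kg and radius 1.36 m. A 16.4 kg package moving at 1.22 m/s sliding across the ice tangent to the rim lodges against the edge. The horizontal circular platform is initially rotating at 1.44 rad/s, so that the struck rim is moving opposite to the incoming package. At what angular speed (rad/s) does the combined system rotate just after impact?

|ω_f| ≈ 1.10 rad/s

The axle reaction passes through the central axle and exerts no torque about it; angular momentum about the central axle is conserved through the impact.
I_p = ½(196)(1.36)² = 181.3 kg·m². Taking the sense of the package's angular momentum as positive, L_{package} = m v R = (16.4)(1.22)(1.36) = 27.21 kg·m²/s.
L_i = −I_p ω_p + m v R = −(181.3)(1.44) + 27.21 = -233.8 kg·m²/s.
After sticking, I_f = I_p + m R² = 181.3 + (16.4)(1.36)² = 211.6 kg·m².
ω_f = L_i / I_f = -233.8 / 211.6 = -1.105 rad/s.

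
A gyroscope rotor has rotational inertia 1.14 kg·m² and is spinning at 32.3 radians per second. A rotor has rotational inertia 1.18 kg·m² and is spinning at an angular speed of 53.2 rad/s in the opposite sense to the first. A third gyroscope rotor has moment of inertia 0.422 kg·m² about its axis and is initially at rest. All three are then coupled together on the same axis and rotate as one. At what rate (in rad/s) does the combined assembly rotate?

|ω_f| ≈ 9.47 rad/s

No external torque acts about the common axis, so total angular momentum is conserved.
Taking A's sense as positive: L = (1.140)(32.3) − (1.180)(53.2) = -25.95 kg·m²·rad/s.
Combined I = 1.140 + 1.180 + 0.4220 = 2.742 kg·m².
ω_f = L / I = -25.95 / 2.742 = -9.465 rad/s.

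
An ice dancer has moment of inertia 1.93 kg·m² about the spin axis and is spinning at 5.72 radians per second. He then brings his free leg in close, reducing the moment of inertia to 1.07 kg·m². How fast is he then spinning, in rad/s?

ω₂ ≈ 10.3 rad/s

Angular momentum about the spin axis is conserved since the torque about it is zero.
ω₂ = I₁ω₁ / I₂ = (1.930)(5.72 rad/s) / (1.070) = 10.32 rad/s.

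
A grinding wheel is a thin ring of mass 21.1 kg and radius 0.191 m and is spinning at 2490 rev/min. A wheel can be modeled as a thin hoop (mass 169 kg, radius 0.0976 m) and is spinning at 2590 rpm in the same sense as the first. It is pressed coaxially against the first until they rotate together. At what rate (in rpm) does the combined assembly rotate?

The coupling torques are internal; angular momentum about the shared axis is conserved.
Moments of inertia: I_A = (21.1)(0.191)² = 0.7697 kg·m²; I_B = (169)(0.0976)² = 1.610 kg·m².
Taking A's sense as positive: L = (0.7697)(2490) + (1.610)(2590) = 6086 kg·m²·rpm.
Combined I = 0.7697 + 1.610 = 2.380 kg·m².
ω_f = L / I = 6086 / 2.380 = 2558 rpm.

|ω_f| ≈ 2560 rpm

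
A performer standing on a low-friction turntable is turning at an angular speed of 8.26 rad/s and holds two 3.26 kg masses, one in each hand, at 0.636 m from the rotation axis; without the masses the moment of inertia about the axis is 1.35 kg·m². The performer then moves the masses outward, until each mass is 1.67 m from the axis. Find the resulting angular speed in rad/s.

Angular momentum about the spin axis is conserved since the torque about it is zero.
I₁ = 1.35 + 2(3.26)(0.636)² = 3.987 kg·m²; I₂ = 1.35 + 2(3.26)(1.67)² = 19.53 kg·m².
ω₂ = I₁ω₁ / I₂ = (3.987)(8.26 rad/s) / (19.53) = 1.686 rad/s.

ω₂ ≈ 1.69 rad/s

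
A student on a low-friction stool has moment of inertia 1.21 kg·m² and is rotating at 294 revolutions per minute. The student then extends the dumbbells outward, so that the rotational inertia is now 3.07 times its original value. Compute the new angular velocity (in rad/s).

Angular momentum about the spin axis is conserved since the torque about it is zero.
I₂ = 3.07 × 1.21 = 3.715 kg·m².
ω₂ = I₁ω₁ / I₂ = (1.210)(294 rpm) / (3.715) = 95.77 rpm = 10.03 rad/s.

ω₂ ≈ 10.0 rad/s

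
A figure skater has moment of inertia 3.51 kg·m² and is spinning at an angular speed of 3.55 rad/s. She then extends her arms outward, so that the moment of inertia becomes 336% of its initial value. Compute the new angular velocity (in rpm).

ω₂ ≈ 10.1 rpm

Angular momentum about the spin axis is conserved since the torque about it is zero.
I₂ = 3.36 × 3.51 = 11.79 kg·m².
ω₂ = I₁ω₁ / I₂ = (3.510)(3.55 rad/s) / (11.79) = 1.057 rad/s = 10.09 rpm.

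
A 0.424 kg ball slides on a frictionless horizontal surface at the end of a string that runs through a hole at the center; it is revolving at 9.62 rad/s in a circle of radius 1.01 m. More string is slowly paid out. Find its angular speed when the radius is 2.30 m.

No torque about the axis ⇒ m r₁² ω₁ = m r₂² ω₂.
ω₂ = ω₁ (r₁/r₂)² = (9.62)(1.01/2.30)² = 1.855 rad/s.

ω₂ ≈ 1.86 rad/s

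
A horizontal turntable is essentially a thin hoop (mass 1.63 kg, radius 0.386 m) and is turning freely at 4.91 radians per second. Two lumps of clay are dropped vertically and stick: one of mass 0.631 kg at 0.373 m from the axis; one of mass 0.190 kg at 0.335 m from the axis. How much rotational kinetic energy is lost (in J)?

The added mass arrives with no angular momentum about the axis, and any external torque about the axis is negligible, so the system's angular momentum is conserved.
I_p = (1.63)(0.386)² = 0.2429 kg·m².
Added inertia Σmr² = (0.631)(0.373)² + (0.190)(0.335)² = 0.1091 kg·m²; I_f = 0.2429 + 0.1091 = 0.3520 kg·m².
ω_f = I_p ω_i / I_f = (0.2429)(4.91) / 0.3520 = 3.388 rad/s.
KE_i = ½(0.2429)(4.910 rad/s)² = 2.927 J; KE_f = ½(0.3520)(3.388)² = 2.020 J.

energy lost ≈ 0.908 J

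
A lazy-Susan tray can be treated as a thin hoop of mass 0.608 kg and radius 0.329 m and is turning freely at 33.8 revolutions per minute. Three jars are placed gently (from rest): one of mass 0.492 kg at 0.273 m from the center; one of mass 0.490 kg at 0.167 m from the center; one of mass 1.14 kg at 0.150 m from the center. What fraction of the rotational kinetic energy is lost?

The added mass arrives with no angular momentum about the center, and any external torque about the center is negligible, so the system's angular momentum is conserved.
I_p = (0.608)(0.329)² = 0.06581 kg·m².
Added inertia Σmr² = (0.492)(0.273)² + (0.490)(0.167)² + (1.14)(0.150)² = 0.07598 kg·m²; I_f = 0.06581 + 0.07598 = 0.1418 kg·m².
ω_f = I_p ω_i / I_f = (0.06581)(33.8) / 0.1418 = 15.69 rpm.
KE_i = ½(0.06581)(3.540 rad/s)² = 0.4122 J; KE_f = ½(0.1418)(1.643)² = 0.1913 J.
Fraction lost = 0.5359.

fraction ≈ 0.536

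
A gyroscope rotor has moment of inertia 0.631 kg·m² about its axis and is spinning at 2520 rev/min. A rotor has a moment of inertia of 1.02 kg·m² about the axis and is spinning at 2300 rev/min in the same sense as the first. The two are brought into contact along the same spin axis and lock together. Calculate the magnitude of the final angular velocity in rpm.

|ω_f| ≈ 2380 rpm

The coupling torques are internal; angular momentum about the shared axis is conserved.
Taking A's sense as positive: L = (0.6310)(2520) + (1.020)(2300) = 3936 kg·m²·rpm.
Combined I = 0.6310 + 1.020 = 1.651 kg·m².
ω_f = L / I = 3936 / 1.651 = 2384 rpm.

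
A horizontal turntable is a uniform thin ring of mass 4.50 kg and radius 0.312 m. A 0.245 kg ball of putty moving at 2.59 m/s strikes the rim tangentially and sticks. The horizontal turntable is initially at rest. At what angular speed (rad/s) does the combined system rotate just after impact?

|ω_f| ≈ 0.429 rad/s

The axle reaction passes through the axle and exerts no torque about it; angular momentum about the axle is conserved through the impact.
I_p = (4.50)(0.312)² = 0.4380 kg·m². Taking the sense of the ball of putty's angular momentum as positive, L_{ball} = m v R = (0.245)(2.59)(0.312) = 0.1980 kg·m²/s.
L_i = 0 + 0.1980 = 0.1980 kg·m²/s.
After sticking, I_f = I_p + m R² = 0.4380 + (0.245)(0.312)² = 0.4619 kg·m².
ω_f = L_i / I_f = 0.1980 / 0.4619 = 0.4286 rad/s.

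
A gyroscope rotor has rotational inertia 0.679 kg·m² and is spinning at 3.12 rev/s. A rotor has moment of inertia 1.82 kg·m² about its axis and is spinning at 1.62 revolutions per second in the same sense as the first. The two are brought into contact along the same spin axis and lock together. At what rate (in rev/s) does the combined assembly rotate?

|ω_f| ≈ 2.03 rev/s

No external torque acts about the common axis, so total angular momentum is conserved.
Taking A's sense as positive: L = (0.6790)(3.12) + (1.820)(1.62) = 5.067 kg·m²·rev/s.
Combined I = 0.6790 + 1.820 = 2.499 kg·m².
ω_f = L / I = 5.067 / 2.499 = 2.028 rev/s.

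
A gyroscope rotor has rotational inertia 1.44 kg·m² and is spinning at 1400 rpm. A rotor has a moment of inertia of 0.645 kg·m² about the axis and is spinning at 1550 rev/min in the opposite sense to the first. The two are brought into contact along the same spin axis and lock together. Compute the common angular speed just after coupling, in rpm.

No external torque acts about the common axis, so total angular momentum is conserved.
Taking A's sense as positive: L = (1.440)(1400) − (0.6450)(1550) = 1016 kg·m²·rpm.
Combined I = 1.440 + 0.6450 = 2.085 kg·m².
ω_f = L / I = 1016 / 2.085 = 487.4 rpm.

|ω_f| ≈ 487 rpm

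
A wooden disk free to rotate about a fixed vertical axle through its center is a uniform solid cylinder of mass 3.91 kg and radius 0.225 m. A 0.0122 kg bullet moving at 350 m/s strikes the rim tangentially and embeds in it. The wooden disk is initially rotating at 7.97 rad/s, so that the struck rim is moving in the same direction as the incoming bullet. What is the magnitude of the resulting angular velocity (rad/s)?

About the axle the impulsive forces during the collision are internal, so angular momentum about that axis is conserved.
I_p = ½(3.91)(0.225)² = 0.09897 kg·m². Taking the sense of the bullet's angular momentum as positive, L_{bullet} = m v R = (0.0122)(350)(0.225) = 0.9608 kg·m²/s.
L_i = +I_p ω_p + m v R = +(0.09897)(7.97) + 0.9608 = 1.750 kg·m²/s.
After sticking, I_f = I_p + m R² = 0.09897 + (0.0122)(0.225)² = 0.09959 kg·m².
ω_f = L_i / I_f = 1.750 / 0.09959 = 17.57 rad/s.

|ω_f| ≈ 17.6 rad/s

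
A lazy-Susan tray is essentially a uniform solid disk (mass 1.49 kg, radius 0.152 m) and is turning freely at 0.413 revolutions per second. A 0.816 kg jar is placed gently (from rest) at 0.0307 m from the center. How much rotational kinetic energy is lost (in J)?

energy lost ≈ 0.00248 J

No external torque acts about the center; L_before = L_after.
I_p = ½(1.49)(0.152)² = 0.01721 kg·m².
Added inertia Σmr² = (0.816)(0.0307)² = 0.0007691 kg·m²; I_f = 0.01721 + 0.0007691 = 0.01798 kg·m².
ω_f = I_p ω_i / I_f = (0.01721)(0.413) / 0.01798 = 0.3953 rev/s.
KE_i = ½(0.01721)(2.595 rad/s)² = 0.05795 J; KE_f = ½(0.01798)(2.484)² = 0.05547 J.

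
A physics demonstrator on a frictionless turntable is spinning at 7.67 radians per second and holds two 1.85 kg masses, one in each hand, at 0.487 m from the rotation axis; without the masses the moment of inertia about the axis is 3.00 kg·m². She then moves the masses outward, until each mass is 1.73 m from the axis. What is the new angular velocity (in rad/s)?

With no external torque about the axis, L is conserved: I₁ω₁ = I₂ω₂.
I₁ = 3.00 + 2(1.85)(0.487)² = 3.878 kg·m²; I₂ = 3.00 + 2(1.85)(1.73)² = 14.07 kg·m².
ω₂ = I₁ω₁ / I₂ = (3.878)(7.67 rad/s) / (14.07) = 2.113 rad/s.

ω₂ ≈ 2.11 rad/s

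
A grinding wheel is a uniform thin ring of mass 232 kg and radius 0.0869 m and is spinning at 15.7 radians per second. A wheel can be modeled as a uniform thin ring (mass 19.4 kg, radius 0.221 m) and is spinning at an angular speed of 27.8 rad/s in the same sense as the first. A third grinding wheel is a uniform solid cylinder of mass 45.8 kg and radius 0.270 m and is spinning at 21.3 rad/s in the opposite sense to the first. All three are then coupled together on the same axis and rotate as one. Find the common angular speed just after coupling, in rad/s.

|ω_f| ≈ 4.19 rad/s

The coupling torques are internal; angular momentum about the shared axis is conserved.
Moments of inertia: I_A = (232)(0.0869)² = 1.752 kg·m²; I_B = (19.4)(0.221)² = 0.9475 kg·m²; I_C = ½(45.8)(0.270)² = 1.669 kg·m².
Taking A's sense as positive: L = (1.752)(15.7) + (0.9475)(27.8) − (1.669)(21.3) = 18.29 kg·m²·rad/s.
Combined I = 1.752 + 0.9475 + 1.669 = 4.369 kg·m².
ω_f = L / I = 18.29 / 4.369 = 4.186 rad/s.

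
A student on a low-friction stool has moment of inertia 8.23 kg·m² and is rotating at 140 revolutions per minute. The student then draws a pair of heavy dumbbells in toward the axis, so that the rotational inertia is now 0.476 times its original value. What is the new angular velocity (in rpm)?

No external torque acts about the spin axis, so angular momentum is conserved.
I₂ = 0.476 × 8.23 = 3.917 kg·m².
ω₂ = I₁ω₁ / I₂ = (8.230)(140 rpm) / (3.917) = 294.1 rpm.

ω₂ ≈ 294 rpm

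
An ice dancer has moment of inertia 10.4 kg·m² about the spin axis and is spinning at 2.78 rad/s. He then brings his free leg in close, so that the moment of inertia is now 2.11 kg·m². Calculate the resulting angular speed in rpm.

ω₂ ≈ 131 rpm

Angular momentum about the spin axis is conserved since the torque about it is zero.
ω₂ = I₁ω₁ / I₂ = (10.40)(2.78 rad/s) / (2.110) = 13.70 rad/s = 130.8 rpm.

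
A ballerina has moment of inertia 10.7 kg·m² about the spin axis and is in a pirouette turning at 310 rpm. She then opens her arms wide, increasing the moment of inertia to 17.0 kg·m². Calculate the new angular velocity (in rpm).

Angular momentum about the spin axis is conserved since the torque about it is zero.
ω₂ = I₁ω₁ / I₂ = (10.70)(310 rpm) / (17.00) = 195.1 rpm.

ω₂ ≈ 195 rpm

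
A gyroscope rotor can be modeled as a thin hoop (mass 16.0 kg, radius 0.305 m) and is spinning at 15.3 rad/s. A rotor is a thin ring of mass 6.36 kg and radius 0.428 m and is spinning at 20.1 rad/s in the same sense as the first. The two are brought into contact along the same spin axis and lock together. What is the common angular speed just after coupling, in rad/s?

|ω_f| ≈ 17.4 rad/s

The coupling torques are internal; angular momentum about the shared axis is conserved.
Moments of inertia: I_A = (16.0)(0.305)² = 1.488 kg·m²; I_B = (6.36)(0.428)² = 1.165 kg·m².
Taking A's sense as positive: L = (1.488)(15.3) + (1.165)(20.1) = 46.19 kg·m²·rad/s.
Combined I = 1.488 + 1.165 = 2.653 kg·m².
ω_f = L / I = 46.19 / 2.653 = 17.41 rad/s.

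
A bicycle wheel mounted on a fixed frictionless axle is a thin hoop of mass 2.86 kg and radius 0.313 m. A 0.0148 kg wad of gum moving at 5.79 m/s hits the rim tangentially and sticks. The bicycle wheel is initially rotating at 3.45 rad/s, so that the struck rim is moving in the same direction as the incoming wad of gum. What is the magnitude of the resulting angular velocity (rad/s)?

About the axle the impulsive forces during the collision are internal, so angular momentum about that axis is conserved.
I_p = (2.86)(0.313)² = 0.2802 kg·m². Taking the sense of the wad of gum's angular momentum as positive, L_{wad} = m v R = (0.0148)(5.79)(0.313) = 0.02682 kg·m²/s.
L_i = +I_p ω_p + m v R = +(0.2802)(3.45) + 0.02682 = 0.9935 kg·m²/s.
After sticking, I_f = I_p + m R² = 0.2802 + (0.0148)(0.313)² = 0.2816 kg·m².
ω_f = L_i / I_f = 0.9935 / 0.2816 = 3.527 rad/s.

|ω_f| ≈ 3.53 rad/s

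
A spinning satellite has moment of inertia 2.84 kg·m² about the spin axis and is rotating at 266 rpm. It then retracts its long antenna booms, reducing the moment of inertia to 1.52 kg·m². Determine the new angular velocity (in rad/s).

ω₂ ≈ 52.0 rad/s

No external torque acts about the spin axis, so angular momentum is conserved.
ω₂ = I₁ω₁ / I₂ = (2.840)(266 rpm) / (1.520) = 497.0 rpm = 52.05 rad/s.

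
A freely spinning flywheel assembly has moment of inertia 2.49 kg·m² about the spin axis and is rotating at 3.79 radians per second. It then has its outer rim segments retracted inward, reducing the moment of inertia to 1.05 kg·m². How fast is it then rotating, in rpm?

With no external torque about the axis, L is conserved: I₁ω₁ = I₂ω₂.
ω₂ = I₁ω₁ / I₂ = (2.490)(3.79 rad/s) / (1.050) = 8.988 rad/s = 85.83 rpm.

ω₂ ≈ 85.8 rpm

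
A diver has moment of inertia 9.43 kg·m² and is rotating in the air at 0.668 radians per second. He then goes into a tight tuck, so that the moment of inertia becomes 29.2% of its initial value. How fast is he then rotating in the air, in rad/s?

ω₂ ≈ 2.29 rad/s

No external torque acts about the spin axis, so angular momentum is conserved.
I₂ = 0.292 × 9.43 = 2.754 kg·m².
ω₂ = I₁ω₁ / I₂ = (9.430)(0.668 rad/s) / (2.754) = 2.288 rad/s.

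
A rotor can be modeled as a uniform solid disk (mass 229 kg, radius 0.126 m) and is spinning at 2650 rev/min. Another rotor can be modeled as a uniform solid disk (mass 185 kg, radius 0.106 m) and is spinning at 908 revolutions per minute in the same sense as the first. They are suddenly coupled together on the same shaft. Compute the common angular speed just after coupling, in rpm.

|ω_f| ≈ 2020 rpm

The coupling torques are internal; angular momentum about the shared axis is conserved.
Moments of inertia: I_A = ½(229)(0.126)² = 1.818 kg·m²; I_B = ½(185)(0.106)² = 1.039 kg·m².
Taking A's sense as positive: L = (1.818)(2650) + (1.039)(908) = 5761 kg·m²·rpm.
Combined I = 1.818 + 1.039 = 2.857 kg·m².
ω_f = L / I = 5761 / 2.857 = 2016 rpm.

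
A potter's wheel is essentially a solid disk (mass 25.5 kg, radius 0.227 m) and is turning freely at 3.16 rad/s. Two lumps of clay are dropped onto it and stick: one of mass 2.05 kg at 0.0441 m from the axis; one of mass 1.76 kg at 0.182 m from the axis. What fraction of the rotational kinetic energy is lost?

fraction ≈ 0.0866

No external torque acts about the axis; L_before = L_after.
I_p = ½(25.5)(0.227)² = 0.6570 kg·m².
Added inertia Σmr² = (2.05)(0.0441)² + (1.76)(0.182)² = 0.06229 kg·m²; I_f = 0.6570 + 0.06229 = 0.7193 kg·m².
ω_f = I_p ω_i / I_f = (0.6570)(3.16) / 0.7193 = 2.886 rad/s.
KE_i = ½(0.6570)(3.160 rad/s)² = 3.280 J; KE_f = ½(0.7193)(2.886)² = 2.996 J.
Fraction lost = 0.08659.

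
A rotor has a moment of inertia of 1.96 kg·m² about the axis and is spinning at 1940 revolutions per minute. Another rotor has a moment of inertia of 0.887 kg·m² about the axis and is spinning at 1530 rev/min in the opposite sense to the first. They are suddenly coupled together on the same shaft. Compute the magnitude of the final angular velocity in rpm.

|ω_f| ≈ 859 rpm

No external torque acts about the common axis, so total angular momentum is conserved.
Taking A's sense as positive: L = (1.960)(1940) − (0.8870)(1530) = 2445 kg·m²·rpm.
Combined I = 1.960 + 0.8870 = 2.847 kg·m².
ω_f = L / I = 2445 / 2.847 = 858.9 rpm.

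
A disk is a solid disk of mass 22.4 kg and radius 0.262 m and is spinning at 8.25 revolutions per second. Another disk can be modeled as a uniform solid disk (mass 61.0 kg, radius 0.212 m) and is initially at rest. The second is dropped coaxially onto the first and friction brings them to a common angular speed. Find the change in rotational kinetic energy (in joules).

The coupling torques are internal; angular momentum about the shared axis is conserved.
Moments of inertia: I_A = ½(22.4)(0.262)² = 0.7688 kg·m²; I_B = ½(61.0)(0.212)² = 1.371 kg·m².
Taking A's sense as positive: L = (0.7688)(8.25) = 6.343 kg·m²·rev/s.
Combined I = 0.7688 + 1.371 = 2.140 kg·m².
ω_f = L / I = 6.343 / 2.140 = 2.964 rev/s.
KE_i = ½ΣIω² = 1033 J; KE_f = ½(2.140)(18.63)² = 371.1 J.

ΔKE ≈ -662 J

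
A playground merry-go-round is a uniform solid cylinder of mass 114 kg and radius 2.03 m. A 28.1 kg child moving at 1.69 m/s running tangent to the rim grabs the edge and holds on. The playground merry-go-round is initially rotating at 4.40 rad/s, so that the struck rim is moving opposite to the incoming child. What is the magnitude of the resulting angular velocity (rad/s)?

About the axle the impulsive forces during the collision are internal, so angular momentum about that axis is conserved.
I_p = ½(114)(2.03)² = 234.9 kg·m². Taking the sense of the child's angular momentum as positive, L_{child} = m v R = (28.1)(1.69)(2.03) = 96.40 kg·m²/s.
L_i = −I_p ω_p + m v R = −(234.9)(4.40) + 96.40 = -937.1 kg·m²/s.
After sticking, I_f = I_p + m R² = 234.9 + (28.1)(2.03)² = 350.7 kg·m².
ω_f = L_i / I_f = -937.1 / 350.7 = -2.672 rad/s.

|ω_f| ≈ 2.67 rad/s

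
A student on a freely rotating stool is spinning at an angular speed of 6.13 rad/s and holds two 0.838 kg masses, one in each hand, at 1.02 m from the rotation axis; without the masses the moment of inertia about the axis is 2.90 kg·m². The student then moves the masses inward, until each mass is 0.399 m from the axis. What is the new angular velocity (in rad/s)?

ω₂ ≈ 8.99 rad/s

Angular momentum about the spin axis is conserved since the torque about it is zero.
I₁ = 2.90 + 2(0.838)(1.02)² = 4.644 kg·m²; I₂ = 2.90 + 2(0.838)(0.399)² = 3.167 kg·m².
ω₂ = I₁ω₁ / I₂ = (4.644)(6.13 rad/s) / (3.167) = 8.989 rad/s.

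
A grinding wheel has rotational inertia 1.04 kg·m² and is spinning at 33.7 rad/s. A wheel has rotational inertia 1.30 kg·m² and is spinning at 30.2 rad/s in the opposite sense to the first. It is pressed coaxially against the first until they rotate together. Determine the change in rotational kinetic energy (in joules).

ΔKE ≈ -1180 J

The coupling torques are internal; angular momentum about the shared axis is conserved.
Taking A's sense as positive: L = (1.040)(33.7) − (1.300)(30.2) = -4.212 kg·m²·rad/s.
Combined I = 1.040 + 1.300 = 2.340 kg·m².
ω_f = L / I = -4.212 / 2.340 = -1.800 rad/s.
KE_i = ½ΣIω² = 1183 J; KE_f = ½(2.340)(1.800)² = 3.791 J.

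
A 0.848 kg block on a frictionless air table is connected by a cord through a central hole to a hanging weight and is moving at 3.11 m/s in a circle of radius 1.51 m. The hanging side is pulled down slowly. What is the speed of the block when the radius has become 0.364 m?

Central (radial) force ⇒ zero torque about the center ⇒ m v r is constant.
v₂ = v₁ r₁ / r₂ = (3.11)(1.51) / (0.364) = 12.90 m/s.

v₂ ≈ 12.9 m/s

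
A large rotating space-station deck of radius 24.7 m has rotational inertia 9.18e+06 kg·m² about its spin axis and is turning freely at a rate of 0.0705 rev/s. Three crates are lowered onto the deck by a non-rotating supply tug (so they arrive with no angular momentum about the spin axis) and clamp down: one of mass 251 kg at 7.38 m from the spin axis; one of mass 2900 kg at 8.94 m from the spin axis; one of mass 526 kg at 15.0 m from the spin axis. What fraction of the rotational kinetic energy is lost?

The added mass arrives with no angular momentum about the spin axis, and any external torque about the spin axis is negligible, so the system's angular momentum is conserved.
Added inertia Σmr² = (251)(7.38)² + (2900)(8.94)² + (526)(15.0)² = 3.638e+05 kg·m²; I_f = 9.180e+06 + 3.638e+05 = 9.544e+06 kg·m².
ω_f = I_p ω_i / I_f = (9.180e+06)(0.0705) / 9.544e+06 = 0.06781 rev/s.
KE_i = ½(9.180e+06)(0.4430 rad/s)² = 9.006e+05 J; KE_f = ½(9.544e+06)(0.4261)² = 8.663e+05 J.
Fraction lost = 0.03812.

fraction ≈ 0.0381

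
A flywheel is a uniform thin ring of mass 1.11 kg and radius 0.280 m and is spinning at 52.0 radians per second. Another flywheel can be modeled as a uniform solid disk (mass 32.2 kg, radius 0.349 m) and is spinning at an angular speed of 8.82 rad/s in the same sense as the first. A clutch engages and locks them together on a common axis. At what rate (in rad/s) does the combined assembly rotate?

No external torque acts about the common axis, so total angular momentum is conserved.
Moments of inertia: I_A = (1.11)(0.280)² = 0.08702 kg·m²; I_B = ½(32.2)(0.349)² = 1.961 kg·m².
Taking A's sense as positive: L = (0.08702)(52.0) + (1.961)(8.82) = 21.82 kg·m²·rad/s.
Combined I = 0.08702 + 1.961 = 2.048 kg·m².
ω_f = L / I = 21.82 / 2.048 = 10.65 rad/s.

|ω_f| ≈ 10.7 rad/s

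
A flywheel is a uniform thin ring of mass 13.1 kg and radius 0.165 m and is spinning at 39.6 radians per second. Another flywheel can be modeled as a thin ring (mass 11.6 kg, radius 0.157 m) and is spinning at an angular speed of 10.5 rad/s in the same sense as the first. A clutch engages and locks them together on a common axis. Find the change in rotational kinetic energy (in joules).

The coupling torques are internal; angular momentum about the shared axis is conserved.
Moments of inertia: I_A = (13.1)(0.165)² = 0.3566 kg·m²; I_B = (11.6)(0.157)² = 0.2859 kg·m².
Taking A's sense as positive: L = (0.3566)(39.6) + (0.2859)(10.5) = 17.13 kg·m²·rad/s.
Combined I = 0.3566 + 0.2859 = 0.6426 kg·m².
ω_f = L / I = 17.13 / 0.6426 = 26.65 rad/s.
KE_i = ½ΣIω² = 295.4 J; KE_f = ½(0.6426)(26.65)² = 228.2 J.

ΔKE ≈ -67.2 J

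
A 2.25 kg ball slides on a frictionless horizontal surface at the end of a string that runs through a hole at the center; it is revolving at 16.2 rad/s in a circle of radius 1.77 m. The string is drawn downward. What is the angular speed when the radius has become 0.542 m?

The constraining force is radial, so m r² ω about the center is conserved.
ω₂ = ω₁ (r₁/r₂)² = (16.2)(1.77/0.542)² = 172.8 rad/s.

ω₂ ≈ 173 rad/s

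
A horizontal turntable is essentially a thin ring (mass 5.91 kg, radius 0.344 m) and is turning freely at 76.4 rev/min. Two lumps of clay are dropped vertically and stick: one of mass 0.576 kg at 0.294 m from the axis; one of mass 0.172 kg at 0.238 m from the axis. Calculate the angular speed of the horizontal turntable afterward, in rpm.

The added mass arrives with no angular momentum about the axis, and any external torque about the axis is negligible, so the system's angular momentum is conserved.
I_p = (5.91)(0.344)² = 0.6994 kg·m².
Added inertia Σmr² = (0.576)(0.294)² + (0.172)(0.238)² = 0.05953 kg·m²; I_f = 0.6994 + 0.05953 = 0.7589 kg·m².
ω_f = I_p ω_i / I_f = (0.6994)(76.4) / 0.7589 = 70.41 rpm.

ω_f ≈ 70.4 rpm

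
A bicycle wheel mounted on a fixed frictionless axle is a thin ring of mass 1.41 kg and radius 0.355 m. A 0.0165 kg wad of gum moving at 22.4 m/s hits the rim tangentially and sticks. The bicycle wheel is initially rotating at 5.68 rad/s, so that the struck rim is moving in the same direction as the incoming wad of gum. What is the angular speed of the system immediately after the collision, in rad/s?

|ω_f| ≈ 6.34 rad/s

The axle reaction passes through the axle and exerts no torque about it; angular momentum about the axle is conserved through the impact.
I_p = (1.41)(0.355)² = 0.1777 kg·m². Taking the sense of the wad of gum's angular momentum as positive, L_{wad} = m v R = (0.0165)(22.4)(0.355) = 0.1312 kg·m²/s.
L_i = +I_p ω_p + m v R = +(0.1777)(5.68) + 0.1312 = 1.141 kg·m²/s.
After sticking, I_f = I_p + m R² = 0.1777 + (0.0165)(0.355)² = 0.1798 kg·m².
ω_f = L_i / I_f = 1.141 / 0.1798 = 6.344 rad/s.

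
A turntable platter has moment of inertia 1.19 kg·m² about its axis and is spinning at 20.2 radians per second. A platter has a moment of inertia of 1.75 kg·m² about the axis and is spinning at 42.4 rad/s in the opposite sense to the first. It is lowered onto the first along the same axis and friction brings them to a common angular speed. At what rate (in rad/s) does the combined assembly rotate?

The coupling torques are internal; angular momentum about the shared axis is conserved.
Taking A's sense as positive: L = (1.190)(20.2) − (1.750)(42.4) = -50.16 kg·m²·rad/s.
Combined I = 1.190 + 1.750 = 2.940 kg·m².
ω_f = L / I = -50.16 / 2.940 = -17.06 rad/s.

|ω_f| ≈ 17.1 rad/s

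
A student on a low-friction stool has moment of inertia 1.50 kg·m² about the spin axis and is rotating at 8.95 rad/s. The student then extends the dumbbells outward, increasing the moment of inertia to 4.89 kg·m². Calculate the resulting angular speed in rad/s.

ω₂ ≈ 2.75 rad/s

With no external torque about the axis, L is conserved: I₁ω₁ = I₂ω₂.
ω₂ = I₁ω₁ / I₂ = (1.500)(8.95 rad/s) / (4.890) = 2.745 rad/s.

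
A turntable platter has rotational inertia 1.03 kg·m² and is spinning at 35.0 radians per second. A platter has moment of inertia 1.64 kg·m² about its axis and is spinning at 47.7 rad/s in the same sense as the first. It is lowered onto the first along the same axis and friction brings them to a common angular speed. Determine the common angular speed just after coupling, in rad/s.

|ω_f| ≈ 42.8 rad/s

No external torque acts about the common axis, so total angular momentum is conserved.
Taking A's sense as positive: L = (1.030)(35.0) + (1.640)(47.7) = 114.3 kg·m²·rad/s.
Combined I = 1.030 + 1.640 = 2.670 kg·m².
ω_f = L / I = 114.3 / 2.670 = 42.80 rad/s.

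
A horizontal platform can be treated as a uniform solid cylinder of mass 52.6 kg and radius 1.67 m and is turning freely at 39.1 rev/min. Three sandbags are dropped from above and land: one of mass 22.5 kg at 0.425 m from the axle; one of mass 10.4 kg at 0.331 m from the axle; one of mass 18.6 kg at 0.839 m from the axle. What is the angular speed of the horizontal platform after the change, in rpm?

The added mass arrives with no angular momentum about the axle, and any external torque about the axle is negligible, so the system's angular momentum is conserved.
I_p = ½(52.6)(1.67)² = 73.35 kg·m².
Added inertia Σmr² = (22.5)(0.425)² + (10.4)(0.331)² + (18.6)(0.839)² = 18.30 kg·m²; I_f = 73.35 + 18.30 = 91.64 kg·m².
ω_f = I_p ω_i / I_f = (73.35)(39.1) / 91.64 = 31.29 rpm.

ω_f ≈ 31.3 rpm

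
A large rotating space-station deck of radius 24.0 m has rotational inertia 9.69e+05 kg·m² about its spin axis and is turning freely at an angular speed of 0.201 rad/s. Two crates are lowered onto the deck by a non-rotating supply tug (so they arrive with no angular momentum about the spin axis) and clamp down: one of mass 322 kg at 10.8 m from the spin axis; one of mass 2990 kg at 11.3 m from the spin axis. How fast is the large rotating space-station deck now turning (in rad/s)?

The added mass arrives with no angular momentum about the spin axis, and any external torque about the spin axis is negligible, so the system's angular momentum is conserved.
Added inertia Σmr² = (322)(10.8)² + (2990)(11.3)² = 4.194e+05 kg·m²; I_f = 9.690e+05 + 4.194e+05 = 1.388e+06 kg·m².
ω_f = I_p ω_i / I_f = (9.690e+05)(0.201) / 1.388e+06 = 0.1403 rad/s.

ω_f ≈ 0.140 rad/s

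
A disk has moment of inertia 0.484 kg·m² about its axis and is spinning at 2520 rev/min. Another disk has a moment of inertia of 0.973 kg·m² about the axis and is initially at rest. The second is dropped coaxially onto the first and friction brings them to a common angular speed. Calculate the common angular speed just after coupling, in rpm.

The coupling torques are internal; angular momentum about the shared axis is conserved.
Taking A's sense as positive: L = (0.4840)(2520) = 1220 kg·m²·rpm.
Combined I = 0.4840 + 0.9730 = 1.457 kg·m².
ω_f = L / I = 1220 / 1.457 = 837.1 rpm.

|ω_f| ≈ 837 rpm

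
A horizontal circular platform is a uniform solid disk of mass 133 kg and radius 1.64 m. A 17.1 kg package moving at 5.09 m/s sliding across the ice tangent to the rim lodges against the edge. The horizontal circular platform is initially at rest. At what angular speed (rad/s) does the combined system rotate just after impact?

About the central axle the impulsive forces during the collision are internal, so angular momentum about that axis is conserved.
I_p = ½(133)(1.64)² = 178.9 kg·m². Taking the sense of the package's angular momentum as positive, L_{package} = m v R = (17.1)(5.09)(1.64) = 142.7 kg·m²/s.
L_i = 0 + 142.7 = 142.7 kg·m²/s.
After sticking, I_f = I_p + m R² = 178.9 + (17.1)(1.64)² = 224.9 kg·m².
ω_f = L_i / I_f = 142.7 / 224.9 = 0.6348 rad/s.

|ω_f| ≈ 0.635 rad/s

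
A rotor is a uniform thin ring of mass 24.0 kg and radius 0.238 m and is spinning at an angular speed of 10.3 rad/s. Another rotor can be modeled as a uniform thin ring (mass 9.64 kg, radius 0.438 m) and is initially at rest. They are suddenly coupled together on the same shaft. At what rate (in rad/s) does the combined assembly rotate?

No external torque acts about the common axis, so total angular momentum is conserved.
Moments of inertia: I_A = (24.0)(0.238)² = 1.359 kg·m²; I_B = (9.64)(0.438)² = 1.849 kg·m².
Taking A's sense as positive: L = (1.359)(10.3) = 14.00 kg·m²·rad/s.
Combined I = 1.359 + 1.849 = 3.209 kg·m².
ω_f = L / I = 14.00 / 3.209 = 4.364 rad/s.

|ω_f| ≈ 4.36 rad/s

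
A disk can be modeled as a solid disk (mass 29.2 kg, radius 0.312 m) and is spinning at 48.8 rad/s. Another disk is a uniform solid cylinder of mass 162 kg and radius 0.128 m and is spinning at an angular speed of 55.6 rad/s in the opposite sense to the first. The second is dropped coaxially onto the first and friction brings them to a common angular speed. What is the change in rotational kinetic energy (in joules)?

ΔKE ≈ -3740 J

No external torque acts about the common axis, so total angular momentum is conserved.
Moments of inertia: I_A = ½(29.2)(0.312)² = 1.421 kg·m²; I_B = ½(162)(0.128)² = 1.327 kg·m².
Taking A's sense as positive: L = (1.421)(48.8) − (1.327)(55.6) = -4.431 kg·m²·rad/s.
Combined I = 1.421 + 1.327 = 2.748 kg·m².
ω_f = L / I = -4.431 / 2.748 = -1.612 rad/s.
KE_i = ½ΣIω² = 3744 J; KE_f = ½(2.748)(1.612)² = 3.572 J.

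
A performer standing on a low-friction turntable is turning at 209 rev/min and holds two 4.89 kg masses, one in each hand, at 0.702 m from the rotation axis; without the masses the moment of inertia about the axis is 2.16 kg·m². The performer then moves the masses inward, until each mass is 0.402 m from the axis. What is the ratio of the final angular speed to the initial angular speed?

ω₂/ω₁ ≈ 1.87

No external torque acts about the spin axis, so angular momentum is conserved.
I₁ = 2.16 + 2(4.89)(0.702)² = 6.980 kg·m²; I₂ = 2.16 + 2(4.89)(0.402)² = 3.740 kg·m².
ω₂/ω₁ = I₁/I₂ = 6.980 / 3.740 = 1.866.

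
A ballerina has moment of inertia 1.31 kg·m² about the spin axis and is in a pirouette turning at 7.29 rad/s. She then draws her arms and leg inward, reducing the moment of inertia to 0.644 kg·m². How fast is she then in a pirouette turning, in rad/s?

Angular momentum about the spin axis is conserved since the torque about it is zero.
ω₂ = I₁ω₁ / I₂ = (1.310)(7.29 rad/s) / (0.6440) = 14.83 rad/s.

ω₂ ≈ 14.8 rad/s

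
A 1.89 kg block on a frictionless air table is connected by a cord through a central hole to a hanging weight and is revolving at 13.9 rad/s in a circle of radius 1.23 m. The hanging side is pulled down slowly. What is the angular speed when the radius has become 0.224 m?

No torque about the axis ⇒ m r₁² ω₁ = m r₂² ω₂.
ω₂ = ω₁ (r₁/r₂)² = (13.9)(1.23/0.224)² = 419.1 rad/s.

ω₂ ≈ 419 rad/s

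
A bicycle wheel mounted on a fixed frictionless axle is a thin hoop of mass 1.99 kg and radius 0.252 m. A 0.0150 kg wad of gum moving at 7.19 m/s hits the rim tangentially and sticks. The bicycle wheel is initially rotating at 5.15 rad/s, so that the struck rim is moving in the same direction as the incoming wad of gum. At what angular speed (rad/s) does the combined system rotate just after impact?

|ω_f| ≈ 5.32 rad/s

About the axle the impulsive forces during the collision are internal, so angular momentum about that axis is conserved.
I_p = (1.99)(0.252)² = 0.1264 kg·m². Taking the sense of the wad of gum's angular momentum as positive, L_{wad} = m v R = (0.0150)(7.19)(0.252) = 0.02718 kg·m²/s.
L_i = +I_p ω_p + m v R = +(0.1264)(5.15) + 0.02718 = 0.6780 kg·m²/s.
After sticking, I_f = I_p + m R² = 0.1264 + (0.0150)(0.252)² = 0.1273 kg·m².
ω_f = L_i / I_f = 0.6780 / 0.1273 = 5.325 rad/s.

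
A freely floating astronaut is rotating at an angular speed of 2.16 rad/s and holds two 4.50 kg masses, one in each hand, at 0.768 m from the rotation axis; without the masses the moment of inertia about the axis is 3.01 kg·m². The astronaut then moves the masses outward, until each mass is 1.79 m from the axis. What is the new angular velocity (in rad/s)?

ω₂ ≈ 0.564 rad/s

No external torque acts about the spin axis, so angular momentum is conserved.
I₁ = 3.01 + 2(4.50)(0.768)² = 8.318 kg·m²; I₂ = 3.01 + 2(4.50)(1.79)² = 31.85 kg·m².
ω₂ = I₁ω₁ / I₂ = (8.318)(2.16 rad/s) / (31.85) = 0.5642 rad/s.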